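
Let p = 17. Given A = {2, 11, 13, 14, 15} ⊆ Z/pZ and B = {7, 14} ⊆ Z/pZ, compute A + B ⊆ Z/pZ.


Work in Z/17Z: reduce every sum a + b modulo 17.
Enumerate all 10 pairs:
a = 2: 2+7=9, 2+14=16
a = 11: 11+7=1, 11+14=8
a = 13: 13+7=3, 13+14=10
a = 14: 14+7=4, 14+14=11
a = 15: 15+7=5, 15+14=12
Distinct residues collected: {1, 3, 4, 5, 8, 9, 10, 11, 12, 16}
|A + B| = 10 (out of 17 total residues).

A + B = {1, 3, 4, 5, 8, 9, 10, 11, 12, 16}


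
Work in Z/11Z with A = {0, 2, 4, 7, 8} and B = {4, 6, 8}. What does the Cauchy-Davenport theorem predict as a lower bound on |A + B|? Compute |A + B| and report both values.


Cauchy-Davenport: |A + B| ≥ min(p, |A| + |B| - 1) for A, B nonempty in Z/pZ.
|A| = 5, |B| = 3, p = 11.
CD lower bound = min(11, 5 + 3 - 1) = min(11, 7) = 7.
Compute A + B mod 11 directly:
a = 0: 0+4=4, 0+6=6, 0+8=8
a = 2: 2+4=6, 2+6=8, 2+8=10
a = 4: 4+4=8, 4+6=10, 4+8=1
a = 7: 7+4=0, 7+6=2, 7+8=4
a = 8: 8+4=1, 8+6=3, 8+8=5
A + B = {0, 1, 2, 3, 4, 5, 6, 8, 10}, so |A + B| = 9.
Verify: 9 ≥ 7? Yes ✓.

CD lower bound = 7, actual |A + B| = 9.


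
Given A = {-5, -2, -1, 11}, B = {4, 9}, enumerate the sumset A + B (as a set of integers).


A + B = {a + b : a ∈ A, b ∈ B}.
Enumerate all |A|·|B| = 4·2 = 8 pairs (a, b) and collect distinct sums.
a = -5: -5+4=-1, -5+9=4
a = -2: -2+4=2, -2+9=7
a = -1: -1+4=3, -1+9=8
a = 11: 11+4=15, 11+9=20
Collecting distinct sums: A + B = {-1, 2, 3, 4, 7, 8, 15, 20}
|A + B| = 8

A + B = {-1, 2, 3, 4, 7, 8, 15, 20}


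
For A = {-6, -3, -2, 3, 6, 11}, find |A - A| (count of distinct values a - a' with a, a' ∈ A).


A - A = {a - a' : a, a' ∈ A}; |A| = 6.
Bounds: 2|A|-1 ≤ |A - A| ≤ |A|² - |A| + 1, i.e. 11 ≤ |A - A| ≤ 31.
Note: 0 ∈ A - A always (from a - a). The set is symmetric: if d ∈ A - A then -d ∈ A - A.
Enumerate nonzero differences d = a - a' with a > a' (then include -d):
Positive differences: {1, 3, 4, 5, 6, 8, 9, 12, 13, 14, 17}
Full difference set: {0} ∪ (positive diffs) ∪ (negative diffs).
|A - A| = 1 + 2·11 = 23 (matches direct enumeration: 23).

|A - A| = 23


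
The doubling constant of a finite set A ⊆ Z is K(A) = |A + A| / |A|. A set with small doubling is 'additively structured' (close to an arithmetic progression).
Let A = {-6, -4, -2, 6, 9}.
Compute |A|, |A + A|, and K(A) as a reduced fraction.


|A| = 5.
Compute A + A by enumerating all 25 pairs.
A + A = {-12, -10, -8, -6, -4, 0, 2, 3, 4, 5, 7, 12, 15, 18}, so |A + A| = 14.
K = |A + A| / |A| = 14/5 (already in lowest terms) ≈ 2.8000.
Reference: AP of size 5 gives K = 9/5 ≈ 1.8000; a fully generic set of size 5 gives K ≈ 3.0000.

|A| = 5, |A + A| = 14, K = 14/5.


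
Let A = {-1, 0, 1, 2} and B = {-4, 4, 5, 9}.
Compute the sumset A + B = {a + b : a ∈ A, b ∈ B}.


A + B = {a + b : a ∈ A, b ∈ B}.
Enumerate all |A|·|B| = 4·4 = 16 pairs (a, b) and collect distinct sums.
a = -1: -1+-4=-5, -1+4=3, -1+5=4, -1+9=8
a = 0: 0+-4=-4, 0+4=4, 0+5=5, 0+9=9
a = 1: 1+-4=-3, 1+4=5, 1+5=6, 1+9=10
a = 2: 2+-4=-2, 2+4=6, 2+5=7, 2+9=11
Collecting distinct sums: A + B = {-5, -4, -3, -2, 3, 4, 5, 6, 7, 8, 9, 10, 11}
|A + B| = 13

A + B = {-5, -4, -3, -2, 3, 4, 5, 6, 7, 8, 9, 10, 11}


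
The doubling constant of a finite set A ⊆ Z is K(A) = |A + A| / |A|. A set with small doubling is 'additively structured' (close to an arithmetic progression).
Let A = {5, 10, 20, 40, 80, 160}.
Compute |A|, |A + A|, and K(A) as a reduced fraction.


|A| = 6.
Compute A + A by enumerating all 36 pairs.
A + A = {10, 15, 20, 25, 30, 40, 45, 50, 60, 80, 85, 90, 100, 120, 160, 165, 170, 180, 200, 240, 320}, so |A + A| = 21.
K = |A + A| / |A| = 21/6 = 7/2 ≈ 3.5000.
Reference: AP of size 6 gives K = 11/6 ≈ 1.8333; a fully generic set of size 6 gives K ≈ 3.5000.

|A| = 6, |A + A| = 21, K = 21/6 = 7/2.


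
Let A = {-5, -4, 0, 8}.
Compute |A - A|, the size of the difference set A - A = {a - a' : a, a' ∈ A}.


A - A = {a - a' : a, a' ∈ A}; |A| = 4.
Bounds: 2|A|-1 ≤ |A - A| ≤ |A|² - |A| + 1, i.e. 7 ≤ |A - A| ≤ 13.
Note: 0 ∈ A - A always (from a - a). The set is symmetric: if d ∈ A - A then -d ∈ A - A.
Enumerate nonzero differences d = a - a' with a > a' (then include -d):
Positive differences: {1, 4, 5, 8, 12, 13}
Full difference set: {0} ∪ (positive diffs) ∪ (negative diffs).
|A - A| = 1 + 2·6 = 13 (matches direct enumeration: 13).

|A - A| = 13


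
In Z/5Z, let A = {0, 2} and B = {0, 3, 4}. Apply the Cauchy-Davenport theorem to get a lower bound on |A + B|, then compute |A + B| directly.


Cauchy-Davenport: |A + B| ≥ min(p, |A| + |B| - 1) for A, B nonempty in Z/pZ.
|A| = 2, |B| = 3, p = 5.
CD lower bound = min(5, 2 + 3 - 1) = min(5, 4) = 4.
Compute A + B mod 5 directly:
a = 0: 0+0=0, 0+3=3, 0+4=4
a = 2: 2+0=2, 2+3=0, 2+4=1
A + B = {0, 1, 2, 3, 4}, so |A + B| = 5.
Verify: 5 ≥ 4? Yes ✓.

CD lower bound = 4, actual |A + B| = 5.


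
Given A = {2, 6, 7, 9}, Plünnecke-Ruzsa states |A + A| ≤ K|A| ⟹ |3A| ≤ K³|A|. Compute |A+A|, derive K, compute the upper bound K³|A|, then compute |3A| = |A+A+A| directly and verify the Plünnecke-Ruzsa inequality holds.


|A| = 4.
Step 1: Compute A + A by enumerating all 16 pairs.
A + A = {4, 8, 9, 11, 12, 13, 14, 15, 16, 18}, so |A + A| = 10.
Step 2: Doubling constant K = |A + A|/|A| = 10/4 = 10/4 ≈ 2.5000.
Step 3: Plünnecke-Ruzsa gives |3A| ≤ K³·|A| = (2.5000)³ · 4 ≈ 62.5000.
Step 4: Compute 3A = A + A + A directly by enumerating all triples (a,b,c) ∈ A³; |3A| = 17.
Step 5: Check 17 ≤ 62.5000? Yes ✓.

K = 10/4, Plünnecke-Ruzsa bound K³|A| ≈ 62.5000, |3A| = 17, inequality holds.


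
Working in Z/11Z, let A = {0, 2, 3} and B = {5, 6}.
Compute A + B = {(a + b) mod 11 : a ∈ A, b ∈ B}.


Work in Z/11Z: reduce every sum a + b modulo 11.
Enumerate all 6 pairs:
a = 0: 0+5=5, 0+6=6
a = 2: 2+5=7, 2+6=8
a = 3: 3+5=8, 3+6=9
Distinct residues collected: {5, 6, 7, 8, 9}
|A + B| = 5 (out of 11 total residues).

A + B = {5, 6, 7, 8, 9}


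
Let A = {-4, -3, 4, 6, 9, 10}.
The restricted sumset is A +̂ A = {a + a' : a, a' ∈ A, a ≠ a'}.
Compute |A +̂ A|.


Restricted sumset: A +̂ A = {a + a' : a ∈ A, a' ∈ A, a ≠ a'}.
Equivalently, take A + A and drop any sum 2a that is achievable ONLY as a + a for a ∈ A (i.e. sums representable only with equal summands).
Enumerate pairs (a, a') with a < a' (symmetric, so each unordered pair gives one sum; this covers all a ≠ a'):
  -4 + -3 = -7
  -4 + 4 = 0
  -4 + 6 = 2
  -4 + 9 = 5
  -4 + 10 = 6
  -3 + 4 = 1
  -3 + 6 = 3
  -3 + 9 = 6
  -3 + 10 = 7
  4 + 6 = 10
  4 + 9 = 13
  4 + 10 = 14
  6 + 9 = 15
  6 + 10 = 16
  9 + 10 = 19
Collected distinct sums: {-7, 0, 1, 2, 3, 5, 6, 7, 10, 13, 14, 15, 16, 19}
|A +̂ A| = 14
(Reference bound: |A +̂ A| ≥ 2|A| - 3 for |A| ≥ 2, with |A| = 6 giving ≥ 9.)

|A +̂ A| = 14


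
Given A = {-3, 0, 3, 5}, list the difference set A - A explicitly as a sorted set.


A - A = {a - a' : a, a' ∈ A}.
Compute a - a' for each ordered pair (a, a'):
a = -3: -3--3=0, -3-0=-3, -3-3=-6, -3-5=-8
a = 0: 0--3=3, 0-0=0, 0-3=-3, 0-5=-5
a = 3: 3--3=6, 3-0=3, 3-3=0, 3-5=-2
a = 5: 5--3=8, 5-0=5, 5-3=2, 5-5=0
Collecting distinct values (and noting 0 appears from a-a):
A - A = {-8, -6, -5, -3, -2, 0, 2, 3, 5, 6, 8}
|A - A| = 11

A - A = {-8, -6, -5, -3, -2, 0, 2, 3, 5, 6, 8}


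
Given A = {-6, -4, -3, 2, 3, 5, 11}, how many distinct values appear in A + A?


A + A = {a + a' : a, a' ∈ A}; |A| = 7.
General bounds: 2|A| - 1 ≤ |A + A| ≤ |A|(|A|+1)/2, i.e. 13 ≤ |A + A| ≤ 28.
Lower bound 2|A|-1 is attained iff A is an arithmetic progression.
Enumerate sums a + a' for a ≤ a' (symmetric, so this suffices):
a = -6: -6+-6=-12, -6+-4=-10, -6+-3=-9, -6+2=-4, -6+3=-3, -6+5=-1, -6+11=5
a = -4: -4+-4=-8, -4+-3=-7, -4+2=-2, -4+3=-1, -4+5=1, -4+11=7
a = -3: -3+-3=-6, -3+2=-1, -3+3=0, -3+5=2, -3+11=8
a = 2: 2+2=4, 2+3=5, 2+5=7, 2+11=13
a = 3: 3+3=6, 3+5=8, 3+11=14
a = 5: 5+5=10, 5+11=16
a = 11: 11+11=22
Distinct sums: {-12, -10, -9, -8, -7, -6, -4, -3, -2, -1, 0, 1, 2, 4, 5, 6, 7, 8, 10, 13, 14, 16, 22}
|A + A| = 23

|A + A| = 23


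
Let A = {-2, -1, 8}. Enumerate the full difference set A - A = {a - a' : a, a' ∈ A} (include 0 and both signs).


A - A = {a - a' : a, a' ∈ A}.
Compute a - a' for each ordered pair (a, a'):
a = -2: -2--2=0, -2--1=-1, -2-8=-10
a = -1: -1--2=1, -1--1=0, -1-8=-9
a = 8: 8--2=10, 8--1=9, 8-8=0
Collecting distinct values (and noting 0 appears from a-a):
A - A = {-10, -9, -1, 0, 1, 9, 10}
|A - A| = 7

A - A = {-10, -9, -1, 0, 1, 9, 10}


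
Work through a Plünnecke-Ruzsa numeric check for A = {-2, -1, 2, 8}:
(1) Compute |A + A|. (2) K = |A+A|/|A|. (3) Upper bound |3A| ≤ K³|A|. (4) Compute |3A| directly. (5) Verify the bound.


|A| = 4.
Step 1: Compute A + A by enumerating all 16 pairs.
A + A = {-4, -3, -2, 0, 1, 4, 6, 7, 10, 16}, so |A + A| = 10.
Step 2: Doubling constant K = |A + A|/|A| = 10/4 = 10/4 ≈ 2.5000.
Step 3: Plünnecke-Ruzsa gives |3A| ≤ K³·|A| = (2.5000)³ · 4 ≈ 62.5000.
Step 4: Compute 3A = A + A + A directly by enumerating all triples (a,b,c) ∈ A³; |3A| = 19.
Step 5: Check 19 ≤ 62.5000? Yes ✓.

K = 10/4, Plünnecke-Ruzsa bound K³|A| ≈ 62.5000, |3A| = 19, inequality holds.


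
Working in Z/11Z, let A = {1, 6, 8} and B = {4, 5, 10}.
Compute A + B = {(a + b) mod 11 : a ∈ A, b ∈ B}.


Work in Z/11Z: reduce every sum a + b modulo 11.
Enumerate all 9 pairs:
a = 1: 1+4=5, 1+5=6, 1+10=0
a = 6: 6+4=10, 6+5=0, 6+10=5
a = 8: 8+4=1, 8+5=2, 8+10=7
Distinct residues collected: {0, 1, 2, 5, 6, 7, 10}
|A + B| = 7 (out of 11 total residues).

A + B = {0, 1, 2, 5, 6, 7, 10}


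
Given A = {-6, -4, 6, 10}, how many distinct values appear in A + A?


A + A = {a + a' : a, a' ∈ A}; |A| = 4.
General bounds: 2|A| - 1 ≤ |A + A| ≤ |A|(|A|+1)/2, i.e. 7 ≤ |A + A| ≤ 10.
Lower bound 2|A|-1 is attained iff A is an arithmetic progression.
Enumerate sums a + a' for a ≤ a' (symmetric, so this suffices):
a = -6: -6+-6=-12, -6+-4=-10, -6+6=0, -6+10=4
a = -4: -4+-4=-8, -4+6=2, -4+10=6
a = 6: 6+6=12, 6+10=16
a = 10: 10+10=20
Distinct sums: {-12, -10, -8, 0, 2, 4, 6, 12, 16, 20}
|A + A| = 10

|A + A| = 10


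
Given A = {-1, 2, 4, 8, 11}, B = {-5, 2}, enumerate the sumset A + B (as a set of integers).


A + B = {a + b : a ∈ A, b ∈ B}.
Enumerate all |A|·|B| = 5·2 = 10 pairs (a, b) and collect distinct sums.
a = -1: -1+-5=-6, -1+2=1
a = 2: 2+-5=-3, 2+2=4
a = 4: 4+-5=-1, 4+2=6
a = 8: 8+-5=3, 8+2=10
a = 11: 11+-5=6, 11+2=13
Collecting distinct sums: A + B = {-6, -3, -1, 1, 3, 4, 6, 10, 13}
|A + B| = 9

A + B = {-6, -3, -1, 1, 3, 4, 6, 10, 13}


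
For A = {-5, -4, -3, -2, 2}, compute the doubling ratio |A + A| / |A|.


|A| = 5.
Compute A + A by enumerating all 25 pairs.
A + A = {-10, -9, -8, -7, -6, -5, -4, -3, -2, -1, 0, 4}, so |A + A| = 12.
K = |A + A| / |A| = 12/5 (already in lowest terms) ≈ 2.4000.
Reference: AP of size 5 gives K = 9/5 ≈ 1.8000; a fully generic set of size 5 gives K ≈ 3.0000.

|A| = 5, |A + A| = 12, K = 12/5.


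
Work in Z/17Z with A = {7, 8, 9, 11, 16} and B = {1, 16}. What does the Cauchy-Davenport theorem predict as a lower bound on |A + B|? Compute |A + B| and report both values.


Cauchy-Davenport: |A + B| ≥ min(p, |A| + |B| - 1) for A, B nonempty in Z/pZ.
|A| = 5, |B| = 2, p = 17.
CD lower bound = min(17, 5 + 2 - 1) = min(17, 6) = 6.
Compute A + B mod 17 directly:
a = 7: 7+1=8, 7+16=6
a = 8: 8+1=9, 8+16=7
a = 9: 9+1=10, 9+16=8
a = 11: 11+1=12, 11+16=10
a = 16: 16+1=0, 16+16=15
A + B = {0, 6, 7, 8, 9, 10, 12, 15}, so |A + B| = 8.
Verify: 8 ≥ 6? Yes ✓.

CD lower bound = 6, actual |A + B| = 8.


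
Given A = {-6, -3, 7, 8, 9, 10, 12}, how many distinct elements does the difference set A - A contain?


A - A = {a - a' : a, a' ∈ A}; |A| = 7.
Bounds: 2|A|-1 ≤ |A - A| ≤ |A|² - |A| + 1, i.e. 13 ≤ |A - A| ≤ 43.
Note: 0 ∈ A - A always (from a - a). The set is symmetric: if d ∈ A - A then -d ∈ A - A.
Enumerate nonzero differences d = a - a' with a > a' (then include -d):
Positive differences: {1, 2, 3, 4, 5, 10, 11, 12, 13, 14, 15, 16, 18}
Full difference set: {0} ∪ (positive diffs) ∪ (negative diffs).
|A - A| = 1 + 2·13 = 27 (matches direct enumeration: 27).

|A - A| = 27


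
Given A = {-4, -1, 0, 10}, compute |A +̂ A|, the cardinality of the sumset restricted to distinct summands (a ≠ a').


Restricted sumset: A +̂ A = {a + a' : a ∈ A, a' ∈ A, a ≠ a'}.
Equivalently, take A + A and drop any sum 2a that is achievable ONLY as a + a for a ∈ A (i.e. sums representable only with equal summands).
Enumerate pairs (a, a') with a < a' (symmetric, so each unordered pair gives one sum; this covers all a ≠ a'):
  -4 + -1 = -5
  -4 + 0 = -4
  -4 + 10 = 6
  -1 + 0 = -1
  -1 + 10 = 9
  0 + 10 = 10
Collected distinct sums: {-5, -4, -1, 6, 9, 10}
|A +̂ A| = 6
(Reference bound: |A +̂ A| ≥ 2|A| - 3 for |A| ≥ 2, with |A| = 4 giving ≥ 5.)

|A +̂ A| = 6


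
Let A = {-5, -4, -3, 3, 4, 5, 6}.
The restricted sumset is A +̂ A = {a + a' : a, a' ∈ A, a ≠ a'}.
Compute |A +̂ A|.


Restricted sumset: A +̂ A = {a + a' : a ∈ A, a' ∈ A, a ≠ a'}.
Equivalently, take A + A and drop any sum 2a that is achievable ONLY as a + a for a ∈ A (i.e. sums representable only with equal summands).
Enumerate pairs (a, a') with a < a' (symmetric, so each unordered pair gives one sum; this covers all a ≠ a'):
  -5 + -4 = -9
  -5 + -3 = -8
  -5 + 3 = -2
  -5 + 4 = -1
  -5 + 5 = 0
  -5 + 6 = 1
  -4 + -3 = -7
  -4 + 3 = -1
  -4 + 4 = 0
  -4 + 5 = 1
  -4 + 6 = 2
  -3 + 3 = 0
  -3 + 4 = 1
  -3 + 5 = 2
  -3 + 6 = 3
  3 + 4 = 7
  3 + 5 = 8
  3 + 6 = 9
  4 + 5 = 9
  4 + 6 = 10
  5 + 6 = 11
Collected distinct sums: {-9, -8, -7, -2, -1, 0, 1, 2, 3, 7, 8, 9, 10, 11}
|A +̂ A| = 14
(Reference bound: |A +̂ A| ≥ 2|A| - 3 for |A| ≥ 2, with |A| = 7 giving ≥ 11.)

|A +̂ A| = 14


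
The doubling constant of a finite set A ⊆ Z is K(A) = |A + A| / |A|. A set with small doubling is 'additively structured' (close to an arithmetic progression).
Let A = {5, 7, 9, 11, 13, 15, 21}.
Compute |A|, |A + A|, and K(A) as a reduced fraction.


|A| = 7.
Compute A + A by enumerating all 49 pairs.
A + A = {10, 12, 14, 16, 18, 20, 22, 24, 26, 28, 30, 32, 34, 36, 42}, so |A + A| = 15.
K = |A + A| / |A| = 15/7 (already in lowest terms) ≈ 2.1429.
Reference: AP of size 7 gives K = 13/7 ≈ 1.8571; a fully generic set of size 7 gives K ≈ 4.0000.

|A| = 7, |A + A| = 15, K = 15/7.


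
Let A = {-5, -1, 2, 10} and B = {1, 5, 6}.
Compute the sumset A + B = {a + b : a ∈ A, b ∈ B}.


A + B = {a + b : a ∈ A, b ∈ B}.
Enumerate all |A|·|B| = 4·3 = 12 pairs (a, b) and collect distinct sums.
a = -5: -5+1=-4, -5+5=0, -5+6=1
a = -1: -1+1=0, -1+5=4, -1+6=5
a = 2: 2+1=3, 2+5=7, 2+6=8
a = 10: 10+1=11, 10+5=15, 10+6=16
Collecting distinct sums: A + B = {-4, 0, 1, 3, 4, 5, 7, 8, 11, 15, 16}
|A + B| = 11

A + B = {-4, 0, 1, 3, 4, 5, 7, 8, 11, 15, 16}


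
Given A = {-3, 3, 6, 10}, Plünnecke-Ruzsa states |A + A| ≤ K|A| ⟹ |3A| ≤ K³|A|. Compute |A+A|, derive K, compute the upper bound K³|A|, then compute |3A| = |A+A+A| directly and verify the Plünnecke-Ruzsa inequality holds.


|A| = 4.
Step 1: Compute A + A by enumerating all 16 pairs.
A + A = {-6, 0, 3, 6, 7, 9, 12, 13, 16, 20}, so |A + A| = 10.
Step 2: Doubling constant K = |A + A|/|A| = 10/4 = 10/4 ≈ 2.5000.
Step 3: Plünnecke-Ruzsa gives |3A| ≤ K³·|A| = (2.5000)³ · 4 ≈ 62.5000.
Step 4: Compute 3A = A + A + A directly by enumerating all triples (a,b,c) ∈ A³; |3A| = 19.
Step 5: Check 19 ≤ 62.5000? Yes ✓.

K = 10/4, Plünnecke-Ruzsa bound K³|A| ≈ 62.5000, |3A| = 19, inequality holds.


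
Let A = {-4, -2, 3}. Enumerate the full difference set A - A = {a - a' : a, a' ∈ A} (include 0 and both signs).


A - A = {a - a' : a, a' ∈ A}.
Compute a - a' for each ordered pair (a, a'):
a = -4: -4--4=0, -4--2=-2, -4-3=-7
a = -2: -2--4=2, -2--2=0, -2-3=-5
a = 3: 3--4=7, 3--2=5, 3-3=0
Collecting distinct values (and noting 0 appears from a-a):
A - A = {-7, -5, -2, 0, 2, 5, 7}
|A - A| = 7

A - A = {-7, -5, -2, 0, 2, 5, 7}


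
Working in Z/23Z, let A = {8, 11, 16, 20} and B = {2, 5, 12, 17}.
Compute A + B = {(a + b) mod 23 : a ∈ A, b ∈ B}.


Work in Z/23Z: reduce every sum a + b modulo 23.
Enumerate all 16 pairs:
a = 8: 8+2=10, 8+5=13, 8+12=20, 8+17=2
a = 11: 11+2=13, 11+5=16, 11+12=0, 11+17=5
a = 16: 16+2=18, 16+5=21, 16+12=5, 16+17=10
a = 20: 20+2=22, 20+5=2, 20+12=9, 20+17=14
Distinct residues collected: {0, 2, 5, 9, 10, 13, 14, 16, 18, 20, 21, 22}
|A + B| = 12 (out of 23 total residues).

A + B = {0, 2, 5, 9, 10, 13, 14, 16, 18, 20, 21, 22}


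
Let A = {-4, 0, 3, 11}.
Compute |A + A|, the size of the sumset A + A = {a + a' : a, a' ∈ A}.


A + A = {a + a' : a, a' ∈ A}; |A| = 4.
General bounds: 2|A| - 1 ≤ |A + A| ≤ |A|(|A|+1)/2, i.e. 7 ≤ |A + A| ≤ 10.
Lower bound 2|A|-1 is attained iff A is an arithmetic progression.
Enumerate sums a + a' for a ≤ a' (symmetric, so this suffices):
a = -4: -4+-4=-8, -4+0=-4, -4+3=-1, -4+11=7
a = 0: 0+0=0, 0+3=3, 0+11=11
a = 3: 3+3=6, 3+11=14
a = 11: 11+11=22
Distinct sums: {-8, -4, -1, 0, 3, 6, 7, 11, 14, 22}
|A + A| = 10

|A + A| = 10


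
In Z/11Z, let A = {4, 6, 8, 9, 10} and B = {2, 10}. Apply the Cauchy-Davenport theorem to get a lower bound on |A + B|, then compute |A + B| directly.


Cauchy-Davenport: |A + B| ≥ min(p, |A| + |B| - 1) for A, B nonempty in Z/pZ.
|A| = 5, |B| = 2, p = 11.
CD lower bound = min(11, 5 + 2 - 1) = min(11, 6) = 6.
Compute A + B mod 11 directly:
a = 4: 4+2=6, 4+10=3
a = 6: 6+2=8, 6+10=5
a = 8: 8+2=10, 8+10=7
a = 9: 9+2=0, 9+10=8
a = 10: 10+2=1, 10+10=9
A + B = {0, 1, 3, 5, 6, 7, 8, 9, 10}, so |A + B| = 9.
Verify: 9 ≥ 6? Yes ✓.

CD lower bound = 6, actual |A + B| = 9.


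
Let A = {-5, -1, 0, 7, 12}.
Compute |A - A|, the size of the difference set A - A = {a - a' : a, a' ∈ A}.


A - A = {a - a' : a, a' ∈ A}; |A| = 5.
Bounds: 2|A|-1 ≤ |A - A| ≤ |A|² - |A| + 1, i.e. 9 ≤ |A - A| ≤ 21.
Note: 0 ∈ A - A always (from a - a). The set is symmetric: if d ∈ A - A then -d ∈ A - A.
Enumerate nonzero differences d = a - a' with a > a' (then include -d):
Positive differences: {1, 4, 5, 7, 8, 12, 13, 17}
Full difference set: {0} ∪ (positive diffs) ∪ (negative diffs).
|A - A| = 1 + 2·8 = 17 (matches direct enumeration: 17).

|A - A| = 17


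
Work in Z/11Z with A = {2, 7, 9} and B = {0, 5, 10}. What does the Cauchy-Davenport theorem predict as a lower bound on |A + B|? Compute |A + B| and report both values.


Cauchy-Davenport: |A + B| ≥ min(p, |A| + |B| - 1) for A, B nonempty in Z/pZ.
|A| = 3, |B| = 3, p = 11.
CD lower bound = min(11, 3 + 3 - 1) = min(11, 5) = 5.
Compute A + B mod 11 directly:
a = 2: 2+0=2, 2+5=7, 2+10=1
a = 7: 7+0=7, 7+5=1, 7+10=6
a = 9: 9+0=9, 9+5=3, 9+10=8
A + B = {1, 2, 3, 6, 7, 8, 9}, so |A + B| = 7.
Verify: 7 ≥ 5? Yes ✓.

CD lower bound = 5, actual |A + B| = 7.


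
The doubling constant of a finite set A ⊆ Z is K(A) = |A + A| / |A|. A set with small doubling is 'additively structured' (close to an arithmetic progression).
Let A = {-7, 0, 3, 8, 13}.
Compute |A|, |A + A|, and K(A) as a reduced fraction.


|A| = 5.
Compute A + A by enumerating all 25 pairs.
A + A = {-14, -7, -4, 0, 1, 3, 6, 8, 11, 13, 16, 21, 26}, so |A + A| = 13.
K = |A + A| / |A| = 13/5 (already in lowest terms) ≈ 2.6000.
Reference: AP of size 5 gives K = 9/5 ≈ 1.8000; a fully generic set of size 5 gives K ≈ 3.0000.

|A| = 5, |A + A| = 13, K = 13/5.


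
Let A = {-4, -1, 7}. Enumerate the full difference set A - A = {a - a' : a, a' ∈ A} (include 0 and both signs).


A - A = {a - a' : a, a' ∈ A}.
Compute a - a' for each ordered pair (a, a'):
a = -4: -4--4=0, -4--1=-3, -4-7=-11
a = -1: -1--4=3, -1--1=0, -1-7=-8
a = 7: 7--4=11, 7--1=8, 7-7=0
Collecting distinct values (and noting 0 appears from a-a):
A - A = {-11, -8, -3, 0, 3, 8, 11}
|A - A| = 7

A - A = {-11, -8, -3, 0, 3, 8, 11}


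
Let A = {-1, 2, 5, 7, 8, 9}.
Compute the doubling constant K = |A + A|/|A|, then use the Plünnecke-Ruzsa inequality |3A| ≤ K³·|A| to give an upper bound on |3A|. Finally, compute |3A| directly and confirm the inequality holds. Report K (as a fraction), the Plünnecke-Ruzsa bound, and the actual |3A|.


|A| = 6.
Step 1: Compute A + A by enumerating all 36 pairs.
A + A = {-2, 1, 4, 6, 7, 8, 9, 10, 11, 12, 13, 14, 15, 16, 17, 18}, so |A + A| = 16.
Step 2: Doubling constant K = |A + A|/|A| = 16/6 = 16/6 ≈ 2.6667.
Step 3: Plünnecke-Ruzsa gives |3A| ≤ K³·|A| = (2.6667)³ · 6 ≈ 113.7778.
Step 4: Compute 3A = A + A + A directly by enumerating all triples (a,b,c) ∈ A³; |3A| = 26.
Step 5: Check 26 ≤ 113.7778? Yes ✓.

K = 16/6, Plünnecke-Ruzsa bound K³|A| ≈ 113.7778, |3A| = 26, inequality holds.


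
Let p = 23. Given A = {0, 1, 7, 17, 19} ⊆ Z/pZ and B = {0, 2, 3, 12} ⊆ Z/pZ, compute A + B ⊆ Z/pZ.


Work in Z/23Z: reduce every sum a + b modulo 23.
Enumerate all 20 pairs:
a = 0: 0+0=0, 0+2=2, 0+3=3, 0+12=12
a = 1: 1+0=1, 1+2=3, 1+3=4, 1+12=13
a = 7: 7+0=7, 7+2=9, 7+3=10, 7+12=19
a = 17: 17+0=17, 17+2=19, 17+3=20, 17+12=6
a = 19: 19+0=19, 19+2=21, 19+3=22, 19+12=8
Distinct residues collected: {0, 1, 2, 3, 4, 6, 7, 8, 9, 10, 12, 13, 17, 19, 20, 21, 22}
|A + B| = 17 (out of 23 total residues).

A + B = {0, 1, 2, 3, 4, 6, 7, 8, 9, 10, 12, 13, 17, 19, 20, 21, 22}


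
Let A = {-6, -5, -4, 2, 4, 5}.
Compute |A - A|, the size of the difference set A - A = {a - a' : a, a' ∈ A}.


A - A = {a - a' : a, a' ∈ A}; |A| = 6.
Bounds: 2|A|-1 ≤ |A - A| ≤ |A|² - |A| + 1, i.e. 11 ≤ |A - A| ≤ 31.
Note: 0 ∈ A - A always (from a - a). The set is symmetric: if d ∈ A - A then -d ∈ A - A.
Enumerate nonzero differences d = a - a' with a > a' (then include -d):
Positive differences: {1, 2, 3, 6, 7, 8, 9, 10, 11}
Full difference set: {0} ∪ (positive diffs) ∪ (negative diffs).
|A - A| = 1 + 2·9 = 19 (matches direct enumeration: 19).

|A - A| = 19


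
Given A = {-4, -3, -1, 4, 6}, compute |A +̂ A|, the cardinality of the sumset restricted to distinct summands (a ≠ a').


Restricted sumset: A +̂ A = {a + a' : a ∈ A, a' ∈ A, a ≠ a'}.
Equivalently, take A + A and drop any sum 2a that is achievable ONLY as a + a for a ∈ A (i.e. sums representable only with equal summands).
Enumerate pairs (a, a') with a < a' (symmetric, so each unordered pair gives one sum; this covers all a ≠ a'):
  -4 + -3 = -7
  -4 + -1 = -5
  -4 + 4 = 0
  -4 + 6 = 2
  -3 + -1 = -4
  -3 + 4 = 1
  -3 + 6 = 3
  -1 + 4 = 3
  -1 + 6 = 5
  4 + 6 = 10
Collected distinct sums: {-7, -5, -4, 0, 1, 2, 3, 5, 10}
|A +̂ A| = 9
(Reference bound: |A +̂ A| ≥ 2|A| - 3 for |A| ≥ 2, with |A| = 5 giving ≥ 7.)

|A +̂ A| = 9


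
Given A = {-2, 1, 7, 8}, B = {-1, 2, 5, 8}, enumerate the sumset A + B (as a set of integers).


A + B = {a + b : a ∈ A, b ∈ B}.
Enumerate all |A|·|B| = 4·4 = 16 pairs (a, b) and collect distinct sums.
a = -2: -2+-1=-3, -2+2=0, -2+5=3, -2+8=6
a = 1: 1+-1=0, 1+2=3, 1+5=6, 1+8=9
a = 7: 7+-1=6, 7+2=9, 7+5=12, 7+8=15
a = 8: 8+-1=7, 8+2=10, 8+5=13, 8+8=16
Collecting distinct sums: A + B = {-3, 0, 3, 6, 7, 9, 10, 12, 13, 15, 16}
|A + B| = 11

A + B = {-3, 0, 3, 6, 7, 9, 10, 12, 13, 15, 16}


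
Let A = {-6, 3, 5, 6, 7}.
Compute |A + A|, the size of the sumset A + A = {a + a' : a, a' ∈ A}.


A + A = {a + a' : a, a' ∈ A}; |A| = 5.
General bounds: 2|A| - 1 ≤ |A + A| ≤ |A|(|A|+1)/2, i.e. 9 ≤ |A + A| ≤ 15.
Lower bound 2|A|-1 is attained iff A is an arithmetic progression.
Enumerate sums a + a' for a ≤ a' (symmetric, so this suffices):
a = -6: -6+-6=-12, -6+3=-3, -6+5=-1, -6+6=0, -6+7=1
a = 3: 3+3=6, 3+5=8, 3+6=9, 3+7=10
a = 5: 5+5=10, 5+6=11, 5+7=12
a = 6: 6+6=12, 6+7=13
a = 7: 7+7=14
Distinct sums: {-12, -3, -1, 0, 1, 6, 8, 9, 10, 11, 12, 13, 14}
|A + A| = 13

|A + A| = 13


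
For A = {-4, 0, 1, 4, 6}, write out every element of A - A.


A - A = {a - a' : a, a' ∈ A}.
Compute a - a' for each ordered pair (a, a'):
a = -4: -4--4=0, -4-0=-4, -4-1=-5, -4-4=-8, -4-6=-10
a = 0: 0--4=4, 0-0=0, 0-1=-1, 0-4=-4, 0-6=-6
a = 1: 1--4=5, 1-0=1, 1-1=0, 1-4=-3, 1-6=-5
a = 4: 4--4=8, 4-0=4, 4-1=3, 4-4=0, 4-6=-2
a = 6: 6--4=10, 6-0=6, 6-1=5, 6-4=2, 6-6=0
Collecting distinct values (and noting 0 appears from a-a):
A - A = {-10, -8, -6, -5, -4, -3, -2, -1, 0, 1, 2, 3, 4, 5, 6, 8, 10}
|A - A| = 17

A - A = {-10, -8, -6, -5, -4, -3, -2, -1, 0, 1, 2, 3, 4, 5, 6, 8, 10}


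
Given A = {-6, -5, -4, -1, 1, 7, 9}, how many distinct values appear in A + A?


A + A = {a + a' : a, a' ∈ A}; |A| = 7.
General bounds: 2|A| - 1 ≤ |A + A| ≤ |A|(|A|+1)/2, i.e. 13 ≤ |A + A| ≤ 28.
Lower bound 2|A|-1 is attained iff A is an arithmetic progression.
Enumerate sums a + a' for a ≤ a' (symmetric, so this suffices):
a = -6: -6+-6=-12, -6+-5=-11, -6+-4=-10, -6+-1=-7, -6+1=-5, -6+7=1, -6+9=3
a = -5: -5+-5=-10, -5+-4=-9, -5+-1=-6, -5+1=-4, -5+7=2, -5+9=4
a = -4: -4+-4=-8, -4+-1=-5, -4+1=-3, -4+7=3, -4+9=5
a = -1: -1+-1=-2, -1+1=0, -1+7=6, -1+9=8
a = 1: 1+1=2, 1+7=8, 1+9=10
a = 7: 7+7=14, 7+9=16
a = 9: 9+9=18
Distinct sums: {-12, -11, -10, -9, -8, -7, -6, -5, -4, -3, -2, 0, 1, 2, 3, 4, 5, 6, 8, 10, 14, 16, 18}
|A + A| = 23

|A + A| = 23


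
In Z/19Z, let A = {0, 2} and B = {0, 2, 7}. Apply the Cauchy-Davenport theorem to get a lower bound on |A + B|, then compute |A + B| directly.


Cauchy-Davenport: |A + B| ≥ min(p, |A| + |B| - 1) for A, B nonempty in Z/pZ.
|A| = 2, |B| = 3, p = 19.
CD lower bound = min(19, 2 + 3 - 1) = min(19, 4) = 4.
Compute A + B mod 19 directly:
a = 0: 0+0=0, 0+2=2, 0+7=7
a = 2: 2+0=2, 2+2=4, 2+7=9
A + B = {0, 2, 4, 7, 9}, so |A + B| = 5.
Verify: 5 ≥ 4? Yes ✓.

CD lower bound = 4, actual |A + B| = 5.


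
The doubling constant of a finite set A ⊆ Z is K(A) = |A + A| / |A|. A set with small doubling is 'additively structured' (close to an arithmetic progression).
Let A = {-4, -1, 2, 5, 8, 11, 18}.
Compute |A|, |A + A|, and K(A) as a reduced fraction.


|A| = 7.
Compute A + A by enumerating all 49 pairs.
A + A = {-8, -5, -2, 1, 4, 7, 10, 13, 14, 16, 17, 19, 20, 22, 23, 26, 29, 36}, so |A + A| = 18.
K = |A + A| / |A| = 18/7 (already in lowest terms) ≈ 2.5714.
Reference: AP of size 7 gives K = 13/7 ≈ 1.8571; a fully generic set of size 7 gives K ≈ 4.0000.

|A| = 7, |A + A| = 18, K = 18/7.


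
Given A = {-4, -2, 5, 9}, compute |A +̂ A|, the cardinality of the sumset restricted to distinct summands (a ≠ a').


Restricted sumset: A +̂ A = {a + a' : a ∈ A, a' ∈ A, a ≠ a'}.
Equivalently, take A + A and drop any sum 2a that is achievable ONLY as a + a for a ∈ A (i.e. sums representable only with equal summands).
Enumerate pairs (a, a') with a < a' (symmetric, so each unordered pair gives one sum; this covers all a ≠ a'):
  -4 + -2 = -6
  -4 + 5 = 1
  -4 + 9 = 5
  -2 + 5 = 3
  -2 + 9 = 7
  5 + 9 = 14
Collected distinct sums: {-6, 1, 3, 5, 7, 14}
|A +̂ A| = 6
(Reference bound: |A +̂ A| ≥ 2|A| - 3 for |A| ≥ 2, with |A| = 4 giving ≥ 5.)

|A +̂ A| = 6


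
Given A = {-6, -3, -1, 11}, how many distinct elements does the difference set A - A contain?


A - A = {a - a' : a, a' ∈ A}; |A| = 4.
Bounds: 2|A|-1 ≤ |A - A| ≤ |A|² - |A| + 1, i.e. 7 ≤ |A - A| ≤ 13.
Note: 0 ∈ A - A always (from a - a). The set is symmetric: if d ∈ A - A then -d ∈ A - A.
Enumerate nonzero differences d = a - a' with a > a' (then include -d):
Positive differences: {2, 3, 5, 12, 14, 17}
Full difference set: {0} ∪ (positive diffs) ∪ (negative diffs).
|A - A| = 1 + 2·6 = 13 (matches direct enumeration: 13).

|A - A| = 13


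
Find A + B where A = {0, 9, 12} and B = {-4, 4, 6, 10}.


A + B = {a + b : a ∈ A, b ∈ B}.
Enumerate all |A|·|B| = 3·4 = 12 pairs (a, b) and collect distinct sums.
a = 0: 0+-4=-4, 0+4=4, 0+6=6, 0+10=10
a = 9: 9+-4=5, 9+4=13, 9+6=15, 9+10=19
a = 12: 12+-4=8, 12+4=16, 12+6=18, 12+10=22
Collecting distinct sums: A + B = {-4, 4, 5, 6, 8, 10, 13, 15, 16, 18, 19, 22}
|A + B| = 12

A + B = {-4, 4, 5, 6, 8, 10, 13, 15, 16, 18, 19, 22}


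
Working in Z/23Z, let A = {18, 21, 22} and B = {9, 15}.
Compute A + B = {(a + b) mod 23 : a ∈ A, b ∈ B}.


Work in Z/23Z: reduce every sum a + b modulo 23.
Enumerate all 6 pairs:
a = 18: 18+9=4, 18+15=10
a = 21: 21+9=7, 21+15=13
a = 22: 22+9=8, 22+15=14
Distinct residues collected: {4, 7, 8, 10, 13, 14}
|A + B| = 6 (out of 23 total residues).

A + B = {4, 7, 8, 10, 13, 14}


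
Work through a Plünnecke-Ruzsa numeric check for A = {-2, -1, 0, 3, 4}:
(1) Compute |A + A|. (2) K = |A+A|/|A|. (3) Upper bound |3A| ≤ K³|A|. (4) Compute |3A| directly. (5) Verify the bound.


|A| = 5.
Step 1: Compute A + A by enumerating all 25 pairs.
A + A = {-4, -3, -2, -1, 0, 1, 2, 3, 4, 6, 7, 8}, so |A + A| = 12.
Step 2: Doubling constant K = |A + A|/|A| = 12/5 = 12/5 ≈ 2.4000.
Step 3: Plünnecke-Ruzsa gives |3A| ≤ K³·|A| = (2.4000)³ · 5 ≈ 69.1200.
Step 4: Compute 3A = A + A + A directly by enumerating all triples (a,b,c) ∈ A³; |3A| = 19.
Step 5: Check 19 ≤ 69.1200? Yes ✓.

K = 12/5, Plünnecke-Ruzsa bound K³|A| ≈ 69.1200, |3A| = 19, inequality holds.


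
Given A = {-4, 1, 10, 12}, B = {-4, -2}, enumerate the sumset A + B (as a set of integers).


A + B = {a + b : a ∈ A, b ∈ B}.
Enumerate all |A|·|B| = 4·2 = 8 pairs (a, b) and collect distinct sums.
a = -4: -4+-4=-8, -4+-2=-6
a = 1: 1+-4=-3, 1+-2=-1
a = 10: 10+-4=6, 10+-2=8
a = 12: 12+-4=8, 12+-2=10
Collecting distinct sums: A + B = {-8, -6, -3, -1, 6, 8, 10}
|A + B| = 7

A + B = {-8, -6, -3, -1, 6, 8, 10}


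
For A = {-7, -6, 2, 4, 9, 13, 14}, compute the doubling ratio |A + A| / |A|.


|A| = 7.
Compute A + A by enumerating all 49 pairs.
A + A = {-14, -13, -12, -5, -4, -3, -2, 2, 3, 4, 6, 7, 8, 11, 13, 15, 16, 17, 18, 22, 23, 26, 27, 28}, so |A + A| = 24.
K = |A + A| / |A| = 24/7 (already in lowest terms) ≈ 3.4286.
Reference: AP of size 7 gives K = 13/7 ≈ 1.8571; a fully generic set of size 7 gives K ≈ 4.0000.

|A| = 7, |A + A| = 24, K = 24/7.


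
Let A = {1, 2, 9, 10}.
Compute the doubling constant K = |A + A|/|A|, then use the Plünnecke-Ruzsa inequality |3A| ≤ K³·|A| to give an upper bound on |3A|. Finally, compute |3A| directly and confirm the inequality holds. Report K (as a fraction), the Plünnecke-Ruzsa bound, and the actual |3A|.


|A| = 4.
Step 1: Compute A + A by enumerating all 16 pairs.
A + A = {2, 3, 4, 10, 11, 12, 18, 19, 20}, so |A + A| = 9.
Step 2: Doubling constant K = |A + A|/|A| = 9/4 = 9/4 ≈ 2.2500.
Step 3: Plünnecke-Ruzsa gives |3A| ≤ K³·|A| = (2.2500)³ · 4 ≈ 45.5625.
Step 4: Compute 3A = A + A + A directly by enumerating all triples (a,b,c) ∈ A³; |3A| = 16.
Step 5: Check 16 ≤ 45.5625? Yes ✓.

K = 9/4, Plünnecke-Ruzsa bound K³|A| ≈ 45.5625, |3A| = 16, inequality holds.


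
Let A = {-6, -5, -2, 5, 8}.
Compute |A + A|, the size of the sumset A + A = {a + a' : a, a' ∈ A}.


A + A = {a + a' : a, a' ∈ A}; |A| = 5.
General bounds: 2|A| - 1 ≤ |A + A| ≤ |A|(|A|+1)/2, i.e. 9 ≤ |A + A| ≤ 15.
Lower bound 2|A|-1 is attained iff A is an arithmetic progression.
Enumerate sums a + a' for a ≤ a' (symmetric, so this suffices):
a = -6: -6+-6=-12, -6+-5=-11, -6+-2=-8, -6+5=-1, -6+8=2
a = -5: -5+-5=-10, -5+-2=-7, -5+5=0, -5+8=3
a = -2: -2+-2=-4, -2+5=3, -2+8=6
a = 5: 5+5=10, 5+8=13
a = 8: 8+8=16
Distinct sums: {-12, -11, -10, -8, -7, -4, -1, 0, 2, 3, 6, 10, 13, 16}
|A + A| = 14

|A + A| = 14


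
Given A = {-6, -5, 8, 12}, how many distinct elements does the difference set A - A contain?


A - A = {a - a' : a, a' ∈ A}; |A| = 4.
Bounds: 2|A|-1 ≤ |A - A| ≤ |A|² - |A| + 1, i.e. 7 ≤ |A - A| ≤ 13.
Note: 0 ∈ A - A always (from a - a). The set is symmetric: if d ∈ A - A then -d ∈ A - A.
Enumerate nonzero differences d = a - a' with a > a' (then include -d):
Positive differences: {1, 4, 13, 14, 17, 18}
Full difference set: {0} ∪ (positive diffs) ∪ (negative diffs).
|A - A| = 1 + 2·6 = 13 (matches direct enumeration: 13).

|A - A| = 13


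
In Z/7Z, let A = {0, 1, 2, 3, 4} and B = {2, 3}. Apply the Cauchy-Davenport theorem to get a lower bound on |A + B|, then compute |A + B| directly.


Cauchy-Davenport: |A + B| ≥ min(p, |A| + |B| - 1) for A, B nonempty in Z/pZ.
|A| = 5, |B| = 2, p = 7.
CD lower bound = min(7, 5 + 2 - 1) = min(7, 6) = 6.
Compute A + B mod 7 directly:
a = 0: 0+2=2, 0+3=3
a = 1: 1+2=3, 1+3=4
a = 2: 2+2=4, 2+3=5
a = 3: 3+2=5, 3+3=6
a = 4: 4+2=6, 4+3=0
A + B = {0, 2, 3, 4, 5, 6}, so |A + B| = 6.
Verify: 6 ≥ 6? Yes ✓.

CD lower bound = 6, actual |A + B| = 6.


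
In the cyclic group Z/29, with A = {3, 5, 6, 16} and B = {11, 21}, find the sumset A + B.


Work in Z/29Z: reduce every sum a + b modulo 29.
Enumerate all 8 pairs:
a = 3: 3+11=14, 3+21=24
a = 5: 5+11=16, 5+21=26
a = 6: 6+11=17, 6+21=27
a = 16: 16+11=27, 16+21=8
Distinct residues collected: {8, 14, 16, 17, 24, 26, 27}
|A + B| = 7 (out of 29 total residues).

A + B = {8, 14, 16, 17, 24, 26, 27}


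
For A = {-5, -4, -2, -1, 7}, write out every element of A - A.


A - A = {a - a' : a, a' ∈ A}.
Compute a - a' for each ordered pair (a, a'):
a = -5: -5--5=0, -5--4=-1, -5--2=-3, -5--1=-4, -5-7=-12
a = -4: -4--5=1, -4--4=0, -4--2=-2, -4--1=-3, -4-7=-11
a = -2: -2--5=3, -2--4=2, -2--2=0, -2--1=-1, -2-7=-9
a = -1: -1--5=4, -1--4=3, -1--2=1, -1--1=0, -1-7=-8
a = 7: 7--5=12, 7--4=11, 7--2=9, 7--1=8, 7-7=0
Collecting distinct values (and noting 0 appears from a-a):
A - A = {-12, -11, -9, -8, -4, -3, -2, -1, 0, 1, 2, 3, 4, 8, 9, 11, 12}
|A - A| = 17

A - A = {-12, -11, -9, -8, -4, -3, -2, -1, 0, 1, 2, 3, 4, 8, 9, 11, 12}


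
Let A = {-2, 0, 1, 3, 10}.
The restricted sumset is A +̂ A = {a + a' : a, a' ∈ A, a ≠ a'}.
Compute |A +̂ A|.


Restricted sumset: A +̂ A = {a + a' : a ∈ A, a' ∈ A, a ≠ a'}.
Equivalently, take A + A and drop any sum 2a that is achievable ONLY as a + a for a ∈ A (i.e. sums representable only with equal summands).
Enumerate pairs (a, a') with a < a' (symmetric, so each unordered pair gives one sum; this covers all a ≠ a'):
  -2 + 0 = -2
  -2 + 1 = -1
  -2 + 3 = 1
  -2 + 10 = 8
  0 + 1 = 1
  0 + 3 = 3
  0 + 10 = 10
  1 + 3 = 4
  1 + 10 = 11
  3 + 10 = 13
Collected distinct sums: {-2, -1, 1, 3, 4, 8, 10, 11, 13}
|A +̂ A| = 9
(Reference bound: |A +̂ A| ≥ 2|A| - 3 for |A| ≥ 2, with |A| = 5 giving ≥ 7.)

|A +̂ A| = 9


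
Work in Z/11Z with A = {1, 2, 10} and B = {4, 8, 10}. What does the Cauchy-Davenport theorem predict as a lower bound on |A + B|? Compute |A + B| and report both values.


Cauchy-Davenport: |A + B| ≥ min(p, |A| + |B| - 1) for A, B nonempty in Z/pZ.
|A| = 3, |B| = 3, p = 11.
CD lower bound = min(11, 3 + 3 - 1) = min(11, 5) = 5.
Compute A + B mod 11 directly:
a = 1: 1+4=5, 1+8=9, 1+10=0
a = 2: 2+4=6, 2+8=10, 2+10=1
a = 10: 10+4=3, 10+8=7, 10+10=9
A + B = {0, 1, 3, 5, 6, 7, 9, 10}, so |A + B| = 8.
Verify: 8 ≥ 5? Yes ✓.

CD lower bound = 5, actual |A + B| = 8.


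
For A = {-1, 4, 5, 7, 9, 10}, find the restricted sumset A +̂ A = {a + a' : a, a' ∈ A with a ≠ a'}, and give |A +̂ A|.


Restricted sumset: A +̂ A = {a + a' : a ∈ A, a' ∈ A, a ≠ a'}.
Equivalently, take A + A and drop any sum 2a that is achievable ONLY as a + a for a ∈ A (i.e. sums representable only with equal summands).
Enumerate pairs (a, a') with a < a' (symmetric, so each unordered pair gives one sum; this covers all a ≠ a'):
  -1 + 4 = 3
  -1 + 5 = 4
  -1 + 7 = 6
  -1 + 9 = 8
  -1 + 10 = 9
  4 + 5 = 9
  4 + 7 = 11
  4 + 9 = 13
  4 + 10 = 14
  5 + 7 = 12
  5 + 9 = 14
  5 + 10 = 15
  7 + 9 = 16
  7 + 10 = 17
  9 + 10 = 19
Collected distinct sums: {3, 4, 6, 8, 9, 11, 12, 13, 14, 15, 16, 17, 19}
|A +̂ A| = 13
(Reference bound: |A +̂ A| ≥ 2|A| - 3 for |A| ≥ 2, with |A| = 6 giving ≥ 9.)

|A +̂ A| = 13


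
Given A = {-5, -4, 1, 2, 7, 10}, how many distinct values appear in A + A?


A + A = {a + a' : a, a' ∈ A}; |A| = 6.
General bounds: 2|A| - 1 ≤ |A + A| ≤ |A|(|A|+1)/2, i.e. 11 ≤ |A + A| ≤ 21.
Lower bound 2|A|-1 is attained iff A is an arithmetic progression.
Enumerate sums a + a' for a ≤ a' (symmetric, so this suffices):
a = -5: -5+-5=-10, -5+-4=-9, -5+1=-4, -5+2=-3, -5+7=2, -5+10=5
a = -4: -4+-4=-8, -4+1=-3, -4+2=-2, -4+7=3, -4+10=6
a = 1: 1+1=2, 1+2=3, 1+7=8, 1+10=11
a = 2: 2+2=4, 2+7=9, 2+10=12
a = 7: 7+7=14, 7+10=17
a = 10: 10+10=20
Distinct sums: {-10, -9, -8, -4, -3, -2, 2, 3, 4, 5, 6, 8, 9, 11, 12, 14, 17, 20}
|A + A| = 18

|A + A| = 18


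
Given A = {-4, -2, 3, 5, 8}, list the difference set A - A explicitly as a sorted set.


A - A = {a - a' : a, a' ∈ A}.
Compute a - a' for each ordered pair (a, a'):
a = -4: -4--4=0, -4--2=-2, -4-3=-7, -4-5=-9, -4-8=-12
a = -2: -2--4=2, -2--2=0, -2-3=-5, -2-5=-7, -2-8=-10
a = 3: 3--4=7, 3--2=5, 3-3=0, 3-5=-2, 3-8=-5
a = 5: 5--4=9, 5--2=7, 5-3=2, 5-5=0, 5-8=-3
a = 8: 8--4=12, 8--2=10, 8-3=5, 8-5=3, 8-8=0
Collecting distinct values (and noting 0 appears from a-a):
A - A = {-12, -10, -9, -7, -5, -3, -2, 0, 2, 3, 5, 7, 9, 10, 12}
|A - A| = 15

A - A = {-12, -10, -9, -7, -5, -3, -2, 0, 2, 3, 5, 7, 9, 10, 12}


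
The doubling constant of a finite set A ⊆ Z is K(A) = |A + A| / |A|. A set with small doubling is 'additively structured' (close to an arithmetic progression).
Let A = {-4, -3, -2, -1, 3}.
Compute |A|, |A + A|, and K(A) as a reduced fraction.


|A| = 5.
Compute A + A by enumerating all 25 pairs.
A + A = {-8, -7, -6, -5, -4, -3, -2, -1, 0, 1, 2, 6}, so |A + A| = 12.
K = |A + A| / |A| = 12/5 (already in lowest terms) ≈ 2.4000.
Reference: AP of size 5 gives K = 9/5 ≈ 1.8000; a fully generic set of size 5 gives K ≈ 3.0000.

|A| = 5, |A + A| = 12, K = 12/5.


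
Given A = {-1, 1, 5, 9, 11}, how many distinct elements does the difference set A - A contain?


A - A = {a - a' : a, a' ∈ A}; |A| = 5.
Bounds: 2|A|-1 ≤ |A - A| ≤ |A|² - |A| + 1, i.e. 9 ≤ |A - A| ≤ 21.
Note: 0 ∈ A - A always (from a - a). The set is symmetric: if d ∈ A - A then -d ∈ A - A.
Enumerate nonzero differences d = a - a' with a > a' (then include -d):
Positive differences: {2, 4, 6, 8, 10, 12}
Full difference set: {0} ∪ (positive diffs) ∪ (negative diffs).
|A - A| = 1 + 2·6 = 13 (matches direct enumeration: 13).

|A - A| = 13


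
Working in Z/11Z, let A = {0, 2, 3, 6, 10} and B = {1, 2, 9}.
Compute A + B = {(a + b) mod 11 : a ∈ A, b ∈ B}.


Work in Z/11Z: reduce every sum a + b modulo 11.
Enumerate all 15 pairs:
a = 0: 0+1=1, 0+2=2, 0+9=9
a = 2: 2+1=3, 2+2=4, 2+9=0
a = 3: 3+1=4, 3+2=5, 3+9=1
a = 6: 6+1=7, 6+2=8, 6+9=4
a = 10: 10+1=0, 10+2=1, 10+9=8
Distinct residues collected: {0, 1, 2, 3, 4, 5, 7, 8, 9}
|A + B| = 9 (out of 11 total residues).

A + B = {0, 1, 2, 3, 4, 5, 7, 8, 9}


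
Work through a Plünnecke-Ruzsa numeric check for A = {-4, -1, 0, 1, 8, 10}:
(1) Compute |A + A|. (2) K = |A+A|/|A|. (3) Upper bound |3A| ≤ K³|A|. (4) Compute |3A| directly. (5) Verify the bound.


|A| = 6.
Step 1: Compute A + A by enumerating all 36 pairs.
A + A = {-8, -5, -4, -3, -2, -1, 0, 1, 2, 4, 6, 7, 8, 9, 10, 11, 16, 18, 20}, so |A + A| = 19.
Step 2: Doubling constant K = |A + A|/|A| = 19/6 = 19/6 ≈ 3.1667.
Step 3: Plünnecke-Ruzsa gives |3A| ≤ K³·|A| = (3.1667)³ · 6 ≈ 190.5278.
Step 4: Compute 3A = A + A + A directly by enumerating all triples (a,b,c) ∈ A³; |3A| = 35.
Step 5: Check 35 ≤ 190.5278? Yes ✓.

K = 19/6, Plünnecke-Ruzsa bound K³|A| ≈ 190.5278, |3A| = 35, inequality holds.


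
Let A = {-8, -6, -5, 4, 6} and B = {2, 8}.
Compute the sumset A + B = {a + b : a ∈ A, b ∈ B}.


A + B = {a + b : a ∈ A, b ∈ B}.
Enumerate all |A|·|B| = 5·2 = 10 pairs (a, b) and collect distinct sums.
a = -8: -8+2=-6, -8+8=0
a = -6: -6+2=-4, -6+8=2
a = -5: -5+2=-3, -5+8=3
a = 4: 4+2=6, 4+8=12
a = 6: 6+2=8, 6+8=14
Collecting distinct sums: A + B = {-6, -4, -3, 0, 2, 3, 6, 8, 12, 14}
|A + B| = 10

A + B = {-6, -4, -3, 0, 2, 3, 6, 8, 12, 14}


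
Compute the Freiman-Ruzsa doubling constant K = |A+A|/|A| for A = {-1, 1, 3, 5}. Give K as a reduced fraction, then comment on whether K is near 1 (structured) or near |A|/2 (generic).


|A| = 4.
Compute A + A by enumerating all 16 pairs.
A + A = {-2, 0, 2, 4, 6, 8, 10}, so |A + A| = 7.
K = |A + A| / |A| = 7/4 (already in lowest terms) ≈ 1.7500.
Reference: AP of size 4 gives K = 7/4 ≈ 1.7500; a fully generic set of size 4 gives K ≈ 2.5000.

|A| = 4, |A + A| = 7, K = 7/4.
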